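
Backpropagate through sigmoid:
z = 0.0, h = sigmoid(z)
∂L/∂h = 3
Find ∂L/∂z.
∂L/∂z = 0.75

σ(0.0) = 0.5
σ'(0.0) = σ(0.0)(1 - σ(0.0)) = 0.5 × 0.5 = 0.25
∂L/∂z = ∂L/∂h · σ'(z) = 3 × 0.25 = 0.75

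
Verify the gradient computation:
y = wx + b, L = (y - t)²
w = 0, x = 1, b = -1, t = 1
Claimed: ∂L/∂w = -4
Correct

y = (0)(1) + -1 = -1
∂L/∂y = 2(y - t) = 2(-1 - 1) = -4
∂y/∂w = x = 1
∂L/∂w = -4 × 1 = -4

Claimed value: -4
Correct: The correct gradient is -4.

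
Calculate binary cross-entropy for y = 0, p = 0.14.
L = 0.1508

L = -0·log(0.14) - 1·log(0.86) = -log(0.86) = 0.1508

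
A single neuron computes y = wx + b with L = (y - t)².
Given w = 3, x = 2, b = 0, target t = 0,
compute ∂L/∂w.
∂L/∂w = 24

y = wx + b = (3)(2) + 0 = 6
∂L/∂y = 2(y - t) = 2(6 - 0) = 12
∂y/∂w = x = 2
∂L/∂w = ∂L/∂y · ∂y/∂w = 12 × 2 = 24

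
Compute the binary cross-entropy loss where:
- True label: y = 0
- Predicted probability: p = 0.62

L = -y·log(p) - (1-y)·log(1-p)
L = 0.9676

L = -0·log(0.62) - 1·log(0.38) = -log(0.38) = 0.9676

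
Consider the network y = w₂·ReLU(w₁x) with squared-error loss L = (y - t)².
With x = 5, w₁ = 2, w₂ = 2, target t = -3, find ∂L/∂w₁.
∂L/∂w₁ = 460

Forward pass:
z = w₁x = 2×5 = 10
h = ReLU(10) = 10
y = w₂h = 2×10 = 20

Backward pass:
∂L/∂y = 2(y - t) = 2(20 - -3) = 46
∂y/∂h = w₂ = 2
∂h/∂z = 1 (ReLU derivative)
∂z/∂w₁ = x = 5

∂L/∂w₁ = 46 × 2 × 1 × 5 = 460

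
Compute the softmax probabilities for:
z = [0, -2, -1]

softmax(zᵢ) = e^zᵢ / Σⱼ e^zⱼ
p = [0.6652, 0.09, 0.2447]

exp(z) = [1, 0.1353, 0.3679]
Sum = 1.503
p = [0.6652, 0.09, 0.2447]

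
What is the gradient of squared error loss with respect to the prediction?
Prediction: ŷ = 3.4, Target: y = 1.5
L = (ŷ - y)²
∂L/∂ŷ = 3.8

∂L/∂ŷ = 2(ŷ - y) = 2(3.4 - 1.5) = 2(1.9) = 3.8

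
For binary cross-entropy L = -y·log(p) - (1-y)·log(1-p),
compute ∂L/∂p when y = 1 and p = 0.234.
∂L/∂p = -4.274

∂L/∂p = -y/p + (1-y)/(1-p) = -1/0.234 + 0 = -4.274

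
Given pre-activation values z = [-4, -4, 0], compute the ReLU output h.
h = [0, 0, 0]

ReLU applied element-wise: max(0,-4)=0, max(0,-4)=0, max(0,0)=0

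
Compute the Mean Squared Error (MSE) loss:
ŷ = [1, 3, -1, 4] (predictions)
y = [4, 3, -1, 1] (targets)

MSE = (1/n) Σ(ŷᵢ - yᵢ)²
MSE = 4.5

MSE = (1/4)((1-4)² + (3-3)² + (-1--1)² + (4-1)²) = (1/4)(9 + 0 + 0 + 9) = 4.5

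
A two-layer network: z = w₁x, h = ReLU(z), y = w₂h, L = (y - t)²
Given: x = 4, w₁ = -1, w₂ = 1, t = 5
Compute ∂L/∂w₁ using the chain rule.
∂L/∂w₁ = 0

Forward pass:
z = w₁x = -1×4 = -4
h = ReLU(-4) = 0
y = w₂h = 1×0 = 0

Backward pass:
∂L/∂y = 2(y - t) = 2(0 - 5) = -10
∂y/∂h = w₂ = 1
∂h/∂z = 0 (ReLU derivative)
∂z/∂w₁ = x = 4

∂L/∂w₁ = -10 × 1 × 0 × 4 = 0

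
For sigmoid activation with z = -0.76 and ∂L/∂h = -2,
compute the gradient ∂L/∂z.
∂L/∂z = -0.4342

σ(-0.76) = 0.3186
σ'(-0.76) = σ(-0.76)(1 - σ(-0.76)) = 0.3186 × 0.6814 = 0.2171
∂L/∂z = ∂L/∂h · σ'(z) = -2 × 0.2171 = -0.4342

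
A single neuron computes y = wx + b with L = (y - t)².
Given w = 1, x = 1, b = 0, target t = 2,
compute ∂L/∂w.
∂L/∂w = -2

y = wx + b = (1)(1) + 0 = 1
∂L/∂y = 2(y - t) = 2(1 - 2) = -2
∂y/∂w = x = 1
∂L/∂w = ∂L/∂y · ∂y/∂w = -2 × 1 = -2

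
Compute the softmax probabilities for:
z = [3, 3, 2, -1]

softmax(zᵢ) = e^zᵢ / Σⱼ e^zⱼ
p = [0.4191, 0.4191, 0.1542, 0.0077]

exp(z) = [20.09, 20.09, 7.389, 0.3679]
Sum = 47.93
p = [0.4191, 0.4191, 0.1542, 0.0077]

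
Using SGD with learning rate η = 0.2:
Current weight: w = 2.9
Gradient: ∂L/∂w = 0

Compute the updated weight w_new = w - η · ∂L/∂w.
w_new = 2.9

w_new = w - η·∂L/∂w = 2.9 - 0.2×(0) = 2.9 - (0) = 2.9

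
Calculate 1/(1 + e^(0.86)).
0.2973

sigmoid(-0.86) = 1/(1 + e^(0.86)) = 1/(1 + 2.363) = 0.2973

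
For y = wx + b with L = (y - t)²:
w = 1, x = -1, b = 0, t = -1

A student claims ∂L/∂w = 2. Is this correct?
Incorrect

y = (1)(-1) + 0 = -1
∂L/∂y = 2(y - t) = 2(-1 - -1) = 0
∂y/∂w = x = -1
∂L/∂w = 0 × -1 = 0

Claimed value: 2
Incorrect: The correct gradient is 0.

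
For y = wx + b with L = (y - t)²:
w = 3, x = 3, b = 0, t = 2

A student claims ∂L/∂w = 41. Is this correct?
Incorrect

y = (3)(3) + 0 = 9
∂L/∂y = 2(y - t) = 2(9 - 2) = 14
∂y/∂w = x = 3
∂L/∂w = 14 × 3 = 42

Claimed value: 41
Incorrect: The correct gradient is 42.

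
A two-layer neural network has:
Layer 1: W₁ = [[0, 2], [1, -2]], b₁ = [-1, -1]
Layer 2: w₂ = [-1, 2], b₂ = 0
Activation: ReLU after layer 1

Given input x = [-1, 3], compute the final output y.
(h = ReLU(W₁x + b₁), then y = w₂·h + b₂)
y = -5

Layer 1 pre-activation: z₁ = [5, -8]
After ReLU: h = [5, 0]
Layer 2 output: y = -1×5 + 2×0 + 0 = -5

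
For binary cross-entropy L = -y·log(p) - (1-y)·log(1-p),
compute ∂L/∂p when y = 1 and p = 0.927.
∂L/∂p = -1.079

∂L/∂p = -y/p + (1-y)/(1-p) = -1/0.927 + 0 = -1.079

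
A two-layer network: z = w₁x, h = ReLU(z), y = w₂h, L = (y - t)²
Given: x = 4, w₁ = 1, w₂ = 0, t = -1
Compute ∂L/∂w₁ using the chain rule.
∂L/∂w₁ = 0

Forward pass:
z = w₁x = 1×4 = 4
h = ReLU(4) = 4
y = w₂h = 0×4 = 0

Backward pass:
∂L/∂y = 2(y - t) = 2(0 - -1) = 2
∂y/∂h = w₂ = 0
∂h/∂z = 1 (ReLU derivative)
∂z/∂w₁ = x = 4

∂L/∂w₁ = 2 × 0 × 1 × 4 = 0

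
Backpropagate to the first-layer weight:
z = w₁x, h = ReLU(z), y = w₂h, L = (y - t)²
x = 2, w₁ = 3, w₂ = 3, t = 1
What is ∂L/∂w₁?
∂L/∂w₁ = 204

Forward pass:
z = w₁x = 3×2 = 6
h = ReLU(6) = 6
y = w₂h = 3×6 = 18

Backward pass:
∂L/∂y = 2(y - t) = 2(18 - 1) = 34
∂y/∂h = w₂ = 3
∂h/∂z = 1 (ReLU derivative)
∂z/∂w₁ = x = 2

∂L/∂w₁ = 34 × 3 × 1 × 2 = 204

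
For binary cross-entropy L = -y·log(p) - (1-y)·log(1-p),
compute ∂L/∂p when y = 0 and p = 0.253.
∂L/∂p = 1.339

∂L/∂p = -y/p + (1-y)/(1-p) = 0 + 1/0.747 = 1.339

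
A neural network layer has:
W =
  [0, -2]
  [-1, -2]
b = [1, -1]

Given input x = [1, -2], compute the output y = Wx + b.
y = [5, 2]

Wx = [0×1 + -2×-2, -1×1 + -2×-2]
   = [4, 3]
y = Wx + b = [4 + 1, 3 + -1] = [5, 2]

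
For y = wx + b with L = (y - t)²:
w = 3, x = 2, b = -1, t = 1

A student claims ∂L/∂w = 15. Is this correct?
Incorrect

y = (3)(2) + -1 = 5
∂L/∂y = 2(y - t) = 2(5 - 1) = 8
∂y/∂w = x = 2
∂L/∂w = 8 × 2 = 16

Claimed value: 15
Incorrect: The correct gradient is 16.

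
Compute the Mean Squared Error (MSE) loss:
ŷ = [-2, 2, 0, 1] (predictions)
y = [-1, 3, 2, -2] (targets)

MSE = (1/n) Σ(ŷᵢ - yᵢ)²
MSE = 3.75

MSE = (1/4)((-2--1)² + (2-3)² + (0-2)² + (1--2)²) = (1/4)(1 + 1 + 4 + 9) = 3.75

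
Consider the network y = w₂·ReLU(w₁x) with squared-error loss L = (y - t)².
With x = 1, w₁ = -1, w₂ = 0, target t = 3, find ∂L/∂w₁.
∂L/∂w₁ = 0

Forward pass:
z = w₁x = -1×1 = -1
h = ReLU(-1) = 0
y = w₂h = 0×0 = 0

Backward pass:
∂L/∂y = 2(y - t) = 2(0 - 3) = -6
∂y/∂h = w₂ = 0
∂h/∂z = 0 (ReLU derivative)
∂z/∂w₁ = x = 1

∂L/∂w₁ = -6 × 0 × 0 × 1 = 0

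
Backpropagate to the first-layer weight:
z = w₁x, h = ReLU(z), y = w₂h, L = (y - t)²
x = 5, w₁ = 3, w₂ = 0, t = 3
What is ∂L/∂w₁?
∂L/∂w₁ = 0

Forward pass:
z = w₁x = 3×5 = 15
h = ReLU(15) = 15
y = w₂h = 0×15 = 0

Backward pass:
∂L/∂y = 2(y - t) = 2(0 - 3) = -6
∂y/∂h = w₂ = 0
∂h/∂z = 1 (ReLU derivative)
∂z/∂w₁ = x = 5

∂L/∂w₁ = -6 × 0 × 1 × 5 = 0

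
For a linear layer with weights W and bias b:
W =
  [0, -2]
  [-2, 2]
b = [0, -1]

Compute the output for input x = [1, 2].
y = [-4, 1]

Wx = [0×1 + -2×2, -2×1 + 2×2]
   = [-4, 2]
y = Wx + b = [-4 + 0, 2 + -1] = [-4, 1]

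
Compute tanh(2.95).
0.9945

tanh(2.95) = (e^(2.95) - e^(-2.95))/(e^(2.95) + e^(-2.95)) = 0.9945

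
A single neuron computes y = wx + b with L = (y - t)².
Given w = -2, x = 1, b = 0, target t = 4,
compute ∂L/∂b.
∂L/∂b = -12

y = wx + b = (-2)(1) + 0 = -2
∂L/∂y = 2(y - t) = 2(-2 - 4) = -12
∂y/∂b = 1
∂L/∂b = ∂L/∂y · ∂y/∂b = -12 × 1 = -12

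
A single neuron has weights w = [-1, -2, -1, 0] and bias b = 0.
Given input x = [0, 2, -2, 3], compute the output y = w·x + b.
y = -2

y = (-1)(0) + (-2)(2) + (-1)(-2) + (0)(3) + 0 = -2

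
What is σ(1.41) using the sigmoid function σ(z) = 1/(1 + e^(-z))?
0.8038

sigmoid(1.41) = 1/(1 + e^(-1.41)) = 1/(1 + 0.2441) = 0.8038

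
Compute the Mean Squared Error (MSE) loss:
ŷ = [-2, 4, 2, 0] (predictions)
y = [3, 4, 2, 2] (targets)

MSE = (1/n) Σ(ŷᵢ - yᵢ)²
MSE = 7.25

MSE = (1/4)((-2-3)² + (4-4)² + (2-2)² + (0-2)²) = (1/4)(25 + 0 + 0 + 4) = 7.25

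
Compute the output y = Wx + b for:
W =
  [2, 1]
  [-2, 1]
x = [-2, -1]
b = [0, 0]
y = [-5, 3]

Wx = [2×-2 + 1×-1, -2×-2 + 1×-1]
   = [-5, 3]
y = Wx + b = [-5 + 0, 3 + 0] = [-5, 3]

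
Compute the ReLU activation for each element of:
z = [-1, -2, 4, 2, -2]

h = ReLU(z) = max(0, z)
h = [0, 0, 4, 2, 0]

ReLU applied element-wise: max(0,-1)=0, max(0,-2)=0, max(0,4)=4, max(0,2)=2, max(0,-2)=0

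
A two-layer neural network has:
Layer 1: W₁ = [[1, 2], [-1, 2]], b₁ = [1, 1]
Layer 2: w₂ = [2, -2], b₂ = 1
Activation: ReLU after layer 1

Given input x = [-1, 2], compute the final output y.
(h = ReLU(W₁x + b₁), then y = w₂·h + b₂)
y = -3

Layer 1 pre-activation: z₁ = [4, 6]
After ReLU: h = [4, 6]
Layer 2 output: y = 2×4 + -2×6 + 1 = -3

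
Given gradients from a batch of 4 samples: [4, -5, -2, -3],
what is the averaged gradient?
Average gradient = -1.5

Average = (1/4)(4 + -5 + -2 + -3) = -6/4 = -1.5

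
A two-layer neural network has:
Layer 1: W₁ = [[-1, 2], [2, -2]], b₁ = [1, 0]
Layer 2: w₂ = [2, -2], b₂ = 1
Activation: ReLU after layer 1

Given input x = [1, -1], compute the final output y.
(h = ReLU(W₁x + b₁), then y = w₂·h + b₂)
y = -7

Layer 1 pre-activation: z₁ = [-2, 4]
After ReLU: h = [0, 4]
Layer 2 output: y = 2×0 + -2×4 + 1 = -7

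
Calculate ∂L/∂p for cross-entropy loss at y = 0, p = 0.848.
∂L/∂p = 6.579

∂L/∂p = -y/p + (1-y)/(1-p) = 0 + 1/0.152 = 6.579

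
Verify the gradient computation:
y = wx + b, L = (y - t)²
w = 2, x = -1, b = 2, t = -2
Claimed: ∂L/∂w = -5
Incorrect

y = (2)(-1) + 2 = 0
∂L/∂y = 2(y - t) = 2(0 - -2) = 4
∂y/∂w = x = -1
∂L/∂w = 4 × -1 = -4

Claimed value: -5
Incorrect: The correct gradient is -4.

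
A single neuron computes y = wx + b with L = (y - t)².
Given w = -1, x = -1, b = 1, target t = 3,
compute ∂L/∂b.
∂L/∂b = -2

y = wx + b = (-1)(-1) + 1 = 2
∂L/∂y = 2(y - t) = 2(2 - 3) = -2
∂y/∂b = 1
∂L/∂b = ∂L/∂y · ∂y/∂b = -2 × 1 = -2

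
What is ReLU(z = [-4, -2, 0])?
h = [0, 0, 0]

ReLU applied element-wise: max(0,-4)=0, max(0,-2)=0, max(0,0)=0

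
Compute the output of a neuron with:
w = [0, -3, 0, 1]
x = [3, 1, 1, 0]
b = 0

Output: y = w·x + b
y = -3

y = (0)(3) + (-3)(1) + (0)(1) + (1)(0) + 0 = -3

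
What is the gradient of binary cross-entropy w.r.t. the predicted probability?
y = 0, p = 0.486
∂L/∂p = 1.946

∂L/∂p = -y/p + (1-y)/(1-p) = 0 + 1/0.514 = 1.946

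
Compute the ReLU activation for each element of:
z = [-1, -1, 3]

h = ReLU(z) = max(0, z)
h = [0, 0, 3]

ReLU applied element-wise: max(0,-1)=0, max(0,-1)=0, max(0,3)=3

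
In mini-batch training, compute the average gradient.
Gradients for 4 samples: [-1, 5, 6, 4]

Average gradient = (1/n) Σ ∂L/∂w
Average gradient = 3.5

Average = (1/4)(-1 + 5 + 6 + 4) = 14/4 = 3.5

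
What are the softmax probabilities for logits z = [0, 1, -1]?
p = [0.2447, 0.6652, 0.09]

exp(z) = [1, 2.718, 0.3679]
Sum = 4.086
p = [0.2447, 0.6652, 0.09]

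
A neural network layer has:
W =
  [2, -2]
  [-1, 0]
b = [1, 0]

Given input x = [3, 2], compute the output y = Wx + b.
y = [3, -3]

Wx = [2×3 + -2×2, -1×3 + 0×2]
   = [2, -3]
y = Wx + b = [2 + 1, -3 + 0] = [3, -3]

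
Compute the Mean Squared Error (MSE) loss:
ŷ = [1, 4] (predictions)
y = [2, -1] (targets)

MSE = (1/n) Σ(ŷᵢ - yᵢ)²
MSE = 13

MSE = (1/2)((1-2)² + (4--1)²) = (1/2)(1 + 25) = 13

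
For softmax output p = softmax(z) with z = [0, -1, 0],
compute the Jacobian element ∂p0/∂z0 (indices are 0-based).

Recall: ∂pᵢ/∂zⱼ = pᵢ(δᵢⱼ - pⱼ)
∂p0/∂z0 = 0.244

p = softmax(z) = [0.4223, 0.1554, 0.4223]
p0 = 0.4223

∂p0/∂z0 = p0(1 - p0) = 0.4223 × (1 - 0.4223) = 0.244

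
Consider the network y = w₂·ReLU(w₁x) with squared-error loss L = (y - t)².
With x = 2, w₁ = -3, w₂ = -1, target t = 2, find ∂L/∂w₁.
∂L/∂w₁ = 0

Forward pass:
z = w₁x = -3×2 = -6
h = ReLU(-6) = 0
y = w₂h = -1×0 = 0

Backward pass:
∂L/∂y = 2(y - t) = 2(0 - 2) = -4
∂y/∂h = w₂ = -1
∂h/∂z = 0 (ReLU derivative)
∂z/∂w₁ = x = 2

∂L/∂w₁ = -4 × -1 × 0 × 2 = 0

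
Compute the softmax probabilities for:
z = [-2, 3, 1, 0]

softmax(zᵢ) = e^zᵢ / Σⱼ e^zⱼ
p = [0.0057, 0.839, 0.1135, 0.0418]

exp(z) = [0.1353, 20.09, 2.718, 1]
Sum = 23.94
p = [0.0057, 0.839, 0.1135, 0.0418]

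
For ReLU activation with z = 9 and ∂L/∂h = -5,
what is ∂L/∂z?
∂L/∂z = -5

h = ReLU(9) = 9
Since z > 0: ∂h/∂z = 1
∂L/∂z = ∂L/∂h · ∂h/∂z = -5 × 1 = -5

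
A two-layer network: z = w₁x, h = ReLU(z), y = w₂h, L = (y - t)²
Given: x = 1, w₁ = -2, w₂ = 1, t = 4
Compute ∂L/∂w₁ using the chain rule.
∂L/∂w₁ = 0

Forward pass:
z = w₁x = -2×1 = -2
h = ReLU(-2) = 0
y = w₂h = 1×0 = 0

Backward pass:
∂L/∂y = 2(y - t) = 2(0 - 4) = -8
∂y/∂h = w₂ = 1
∂h/∂z = 0 (ReLU derivative)
∂z/∂w₁ = x = 1

∂L/∂w₁ = -8 × 1 × 0 × 1 = 0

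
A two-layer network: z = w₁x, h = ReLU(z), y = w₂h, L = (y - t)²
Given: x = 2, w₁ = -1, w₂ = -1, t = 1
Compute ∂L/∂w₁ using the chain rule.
∂L/∂w₁ = 0

Forward pass:
z = w₁x = -1×2 = -2
h = ReLU(-2) = 0
y = w₂h = -1×0 = 0

Backward pass:
∂L/∂y = 2(y - t) = 2(0 - 1) = -2
∂y/∂h = w₂ = -1
∂h/∂z = 0 (ReLU derivative)
∂z/∂w₁ = x = 2

∂L/∂w₁ = -2 × -1 × 0 × 2 = 0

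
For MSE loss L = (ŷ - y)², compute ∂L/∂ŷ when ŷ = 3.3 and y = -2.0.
∂L/∂ŷ = 10.6

∂L/∂ŷ = 2(ŷ - y) = 2(3.3 - -2.0) = 2(5.3) = 10.6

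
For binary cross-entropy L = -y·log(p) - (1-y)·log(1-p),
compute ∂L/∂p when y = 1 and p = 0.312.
∂L/∂p = -3.205

∂L/∂p = -y/p + (1-y)/(1-p) = -1/0.312 + 0 = -3.205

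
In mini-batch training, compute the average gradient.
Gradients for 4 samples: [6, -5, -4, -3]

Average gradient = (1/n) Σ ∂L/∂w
Average gradient = -1.5

Average = (1/4)(6 + -5 + -4 + -3) = -6/4 = -1.5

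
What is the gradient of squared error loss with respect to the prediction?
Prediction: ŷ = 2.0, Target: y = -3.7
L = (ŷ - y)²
∂L/∂ŷ = 11.4

∂L/∂ŷ = 2(ŷ - y) = 2(2.0 - -3.7) = 2(5.7) = 11.4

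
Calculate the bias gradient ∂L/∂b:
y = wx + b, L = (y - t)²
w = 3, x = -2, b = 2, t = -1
∂L/∂b = -6

y = wx + b = (3)(-2) + 2 = -4
∂L/∂y = 2(y - t) = 2(-4 - -1) = -6
∂y/∂b = 1
∂L/∂b = ∂L/∂y · ∂y/∂b = -6 × 1 = -6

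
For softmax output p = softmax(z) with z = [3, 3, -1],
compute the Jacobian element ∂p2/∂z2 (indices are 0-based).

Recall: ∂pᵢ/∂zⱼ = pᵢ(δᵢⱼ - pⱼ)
∂p2/∂z2 = 0.008992

p = softmax(z) = [0.4955, 0.4955, 0.009075]
p2 = 0.009075

∂p2/∂z2 = p2(1 - p2) = 0.009075 × (1 - 0.009075) = 0.008992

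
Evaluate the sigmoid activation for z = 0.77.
0.6835

sigmoid(0.77) = 1/(1 + e^(-0.77)) = 1/(1 + 0.463) = 0.6835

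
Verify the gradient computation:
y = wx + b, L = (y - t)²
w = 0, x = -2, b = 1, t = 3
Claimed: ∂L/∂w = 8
Correct

y = (0)(-2) + 1 = 1
∂L/∂y = 2(y - t) = 2(1 - 3) = -4
∂y/∂w = x = -2
∂L/∂w = -4 × -2 = 8

Claimed value: 8
Correct: The correct gradient is 8.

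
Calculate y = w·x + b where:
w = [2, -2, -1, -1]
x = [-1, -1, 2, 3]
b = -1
y = -6

y = (2)(-1) + (-2)(-1) + (-1)(2) + (-1)(3) + -1 = -6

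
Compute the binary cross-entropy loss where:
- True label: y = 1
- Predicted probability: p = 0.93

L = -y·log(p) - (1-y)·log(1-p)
L = 0.07257

L = -1·log(0.93) - 0·log(0.07) = -log(0.93) = 0.07257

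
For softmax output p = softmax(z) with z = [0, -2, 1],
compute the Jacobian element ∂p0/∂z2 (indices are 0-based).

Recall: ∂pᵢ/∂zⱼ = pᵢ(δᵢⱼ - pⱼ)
∂p0/∂z2 = -0.183

p = softmax(z) = [0.2595, 0.03512, 0.7054]
p0 = 0.2595, p2 = 0.7054

∂p0/∂z2 = -p0 × p2 = -0.2595 × 0.7054 = -0.183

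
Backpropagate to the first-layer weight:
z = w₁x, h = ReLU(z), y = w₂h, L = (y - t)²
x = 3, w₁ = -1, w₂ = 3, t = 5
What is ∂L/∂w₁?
∂L/∂w₁ = 0

Forward pass:
z = w₁x = -1×3 = -3
h = ReLU(-3) = 0
y = w₂h = 3×0 = 0

Backward pass:
∂L/∂y = 2(y - t) = 2(0 - 5) = -10
∂y/∂h = w₂ = 3
∂h/∂z = 0 (ReLU derivative)
∂z/∂w₁ = x = 3

∂L/∂w₁ = -10 × 3 × 0 × 3 = 0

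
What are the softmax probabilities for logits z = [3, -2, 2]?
p = [0.7275, 0.0049, 0.2676]

exp(z) = [20.09, 0.1353, 7.389]
Sum = 27.61
p = [0.7275, 0.0049, 0.2676]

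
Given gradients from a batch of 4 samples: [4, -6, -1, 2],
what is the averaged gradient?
Average gradient = -0.25

Average = (1/4)(4 + -6 + -1 + 2) = -1/4 = -0.25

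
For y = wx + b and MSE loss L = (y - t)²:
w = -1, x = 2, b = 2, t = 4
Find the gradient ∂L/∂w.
∂L/∂w = -16

y = wx + b = (-1)(2) + 2 = 0
∂L/∂y = 2(y - t) = 2(0 - 4) = -8
∂y/∂w = x = 2
∂L/∂w = ∂L/∂y · ∂y/∂w = -8 × 2 = -16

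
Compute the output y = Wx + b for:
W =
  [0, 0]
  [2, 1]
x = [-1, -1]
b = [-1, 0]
y = [-1, -3]

Wx = [0×-1 + 0×-1, 2×-1 + 1×-1]
   = [0, -3]
y = Wx + b = [0 + -1, -3 + 0] = [-1, -3]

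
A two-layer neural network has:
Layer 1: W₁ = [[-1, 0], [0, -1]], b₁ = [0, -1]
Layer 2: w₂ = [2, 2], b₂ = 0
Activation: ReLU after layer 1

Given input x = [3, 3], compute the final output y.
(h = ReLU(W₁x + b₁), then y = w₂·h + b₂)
y = 0

Layer 1 pre-activation: z₁ = [-3, -4]
After ReLU: h = [0, 0]
Layer 2 output: y = 2×0 + 2×0 + 0 = 0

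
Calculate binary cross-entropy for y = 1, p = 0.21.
L = 1.561

L = -1·log(0.21) - 0·log(0.79) = -log(0.21) = 1.561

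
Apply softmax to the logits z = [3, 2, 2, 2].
p = [0.4754, 0.1749, 0.1749, 0.1749]

exp(z) = [20.09, 7.389, 7.389, 7.389]
Sum = 42.25
p = [0.4754, 0.1749, 0.1749, 0.1749]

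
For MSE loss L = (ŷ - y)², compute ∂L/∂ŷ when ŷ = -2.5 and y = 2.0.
∂L/∂ŷ = -9.0

∂L/∂ŷ = 2(ŷ - y) = 2(-2.5 - 2.0) = 2(-4.5) = -9.0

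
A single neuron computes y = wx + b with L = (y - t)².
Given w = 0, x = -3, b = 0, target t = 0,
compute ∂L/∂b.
∂L/∂b = 0

y = wx + b = (0)(-3) + 0 = 0
∂L/∂y = 2(y - t) = 2(0 - 0) = 0
∂y/∂b = 1
∂L/∂b = ∂L/∂y · ∂y/∂b = 0 × 1 = 0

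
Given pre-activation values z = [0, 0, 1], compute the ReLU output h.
h = [0, 0, 1]

ReLU applied element-wise: max(0,0)=0, max(0,0)=0, max(0,1)=1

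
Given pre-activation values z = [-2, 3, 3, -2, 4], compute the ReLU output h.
h = [0, 3, 3, 0, 4]

ReLU applied element-wise: max(0,-2)=0, max(0,3)=3, max(0,3)=3, max(0,-2)=0, max(0,4)=4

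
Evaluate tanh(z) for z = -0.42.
-0.3969

tanh(-0.42) = (e^(-0.42) - e^(0.42))/(e^(-0.42) + e^(0.42)) = -0.3969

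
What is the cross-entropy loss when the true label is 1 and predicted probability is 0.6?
L = 0.5108

L = -1·log(0.6) - 0·log(0.4) = -log(0.6) = 0.5108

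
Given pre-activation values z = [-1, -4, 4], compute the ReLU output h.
h = [0, 0, 4]

ReLU applied element-wise: max(0,-1)=0, max(0,-4)=0, max(0,4)=4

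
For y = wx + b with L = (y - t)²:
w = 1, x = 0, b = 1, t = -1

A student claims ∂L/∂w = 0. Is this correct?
Correct

y = (1)(0) + 1 = 1
∂L/∂y = 2(y - t) = 2(1 - -1) = 4
∂y/∂w = x = 0
∂L/∂w = 4 × 0 = 0

Claimed value: 0
Correct: The correct gradient is 0.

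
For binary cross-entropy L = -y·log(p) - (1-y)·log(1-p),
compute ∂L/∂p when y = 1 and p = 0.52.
∂L/∂p = -1.923

∂L/∂p = -y/p + (1-y)/(1-p) = -1/0.52 + 0 = -1.923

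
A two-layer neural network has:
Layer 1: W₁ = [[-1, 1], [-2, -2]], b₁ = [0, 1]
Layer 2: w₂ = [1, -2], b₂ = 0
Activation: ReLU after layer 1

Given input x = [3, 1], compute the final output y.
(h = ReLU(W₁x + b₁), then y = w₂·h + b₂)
y = 0

Layer 1 pre-activation: z₁ = [-2, -7]
After ReLU: h = [0, 0]
Layer 2 output: y = 1×0 + -2×0 + 0 = 0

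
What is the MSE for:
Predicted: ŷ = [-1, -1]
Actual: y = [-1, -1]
MSE = 0

MSE = (1/2)((-1--1)² + (-1--1)²) = (1/2)(0 + 0) = 0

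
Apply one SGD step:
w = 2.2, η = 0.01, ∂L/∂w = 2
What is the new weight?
w_new = 2.18

w_new = w - η·∂L/∂w = 2.2 - 0.01×(2) = 2.2 - (0.02) = 2.18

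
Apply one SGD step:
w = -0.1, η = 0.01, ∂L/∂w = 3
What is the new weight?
w_new = -0.13

w_new = w - η·∂L/∂w = -0.1 - 0.01×(3) = -0.1 - (0.03) = -0.13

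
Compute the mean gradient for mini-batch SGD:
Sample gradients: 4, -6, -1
Average gradient = -1

Average = (1/3)(4 + -6 + -1) = -3/3 = -1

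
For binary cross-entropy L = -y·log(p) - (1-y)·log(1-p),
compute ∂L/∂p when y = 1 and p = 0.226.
∂L/∂p = -4.425

∂L/∂p = -y/p + (1-y)/(1-p) = -1/0.226 + 0 = -4.425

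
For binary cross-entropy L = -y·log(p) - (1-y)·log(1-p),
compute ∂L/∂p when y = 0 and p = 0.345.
∂L/∂p = 1.527

∂L/∂p = -y/p + (1-y)/(1-p) = 0 + 1/0.655 = 1.527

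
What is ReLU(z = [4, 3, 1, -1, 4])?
h = [4, 3, 1, 0, 4]

ReLU applied element-wise: max(0,4)=4, max(0,3)=3, max(0,1)=1, max(0,-1)=0, max(0,4)=4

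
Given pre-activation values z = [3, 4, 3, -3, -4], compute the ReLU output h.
h = [3, 4, 3, 0, 0]

ReLU applied element-wise: max(0,3)=3, max(0,4)=4, max(0,3)=3, max(0,-3)=0, max(0,-4)=0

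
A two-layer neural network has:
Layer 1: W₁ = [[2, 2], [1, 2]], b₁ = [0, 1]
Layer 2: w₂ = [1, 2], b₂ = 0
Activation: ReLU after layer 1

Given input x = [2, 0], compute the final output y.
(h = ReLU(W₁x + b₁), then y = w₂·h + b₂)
y = 10

Layer 1 pre-activation: z₁ = [4, 3]
After ReLU: h = [4, 3]
Layer 2 output: y = 1×4 + 2×3 + 0 = 10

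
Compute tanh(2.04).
0.9667

tanh(2.04) = (e^(2.04) - e^(-2.04))/(e^(2.04) + e^(-2.04)) = 0.9667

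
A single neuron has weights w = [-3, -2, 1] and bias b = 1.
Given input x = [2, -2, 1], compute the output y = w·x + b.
y = 0

y = (-3)(2) + (-2)(-2) + (1)(1) + 1 = 0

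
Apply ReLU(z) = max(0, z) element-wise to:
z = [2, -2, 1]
h = [2, 0, 1]

ReLU applied element-wise: max(0,2)=2, max(0,-2)=0, max(0,1)=1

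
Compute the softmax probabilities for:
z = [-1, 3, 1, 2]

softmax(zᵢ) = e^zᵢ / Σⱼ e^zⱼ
p = [0.012, 0.6572, 0.0889, 0.2418]

exp(z) = [0.3679, 20.09, 2.718, 7.389]
Sum = 30.56
p = [0.012, 0.6572, 0.0889, 0.2418]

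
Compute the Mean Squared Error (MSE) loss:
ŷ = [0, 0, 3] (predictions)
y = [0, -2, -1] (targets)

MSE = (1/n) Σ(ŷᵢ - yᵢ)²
MSE = 6.667

MSE = (1/3)((0-0)² + (0--2)² + (3--1)²) = (1/3)(0 + 4 + 16) = 6.667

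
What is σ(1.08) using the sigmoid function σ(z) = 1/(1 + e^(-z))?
0.7465

sigmoid(1.08) = 1/(1 + e^(-1.08)) = 1/(1 + 0.3396) = 0.7465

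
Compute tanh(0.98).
0.7531

tanh(0.98) = (e^(0.98) - e^(-0.98))/(e^(0.98) + e^(-0.98)) = 0.7531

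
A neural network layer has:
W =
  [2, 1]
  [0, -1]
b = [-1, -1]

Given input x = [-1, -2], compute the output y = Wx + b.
y = [-5, 1]

Wx = [2×-1 + 1×-2, 0×-1 + -1×-2]
   = [-4, 2]
y = Wx + b = [-4 + -1, 2 + -1] = [-5, 1]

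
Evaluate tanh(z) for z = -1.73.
-0.9391

tanh(-1.73) = (e^(-1.73) - e^(1.73))/(e^(-1.73) + e^(1.73)) = -0.9391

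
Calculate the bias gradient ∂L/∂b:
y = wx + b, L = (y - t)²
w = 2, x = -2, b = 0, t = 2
∂L/∂b = -12

y = wx + b = (2)(-2) + 0 = -4
∂L/∂y = 2(y - t) = 2(-4 - 2) = -12
∂y/∂b = 1
∂L/∂b = ∂L/∂y · ∂y/∂b = -12 × 1 = -12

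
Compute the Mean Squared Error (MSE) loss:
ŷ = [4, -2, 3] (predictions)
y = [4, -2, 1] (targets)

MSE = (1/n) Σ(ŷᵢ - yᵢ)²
MSE = 1.333

MSE = (1/3)((4-4)² + (-2--2)² + (3-1)²) = (1/3)(0 + 0 + 4) = 1.333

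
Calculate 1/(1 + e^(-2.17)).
0.8975

sigmoid(2.17) = 1/(1 + e^(-2.17)) = 1/(1 + 0.1142) = 0.8975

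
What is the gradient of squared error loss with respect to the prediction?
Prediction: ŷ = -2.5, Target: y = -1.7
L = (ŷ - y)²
∂L/∂ŷ = -1.6

∂L/∂ŷ = 2(ŷ - y) = 2(-2.5 - -1.7) = 2(-0.8) = -1.6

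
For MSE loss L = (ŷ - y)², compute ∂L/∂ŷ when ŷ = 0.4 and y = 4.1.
∂L/∂ŷ = -7.4

∂L/∂ŷ = 2(ŷ - y) = 2(0.4 - 4.1) = 2(-3.7) = -7.4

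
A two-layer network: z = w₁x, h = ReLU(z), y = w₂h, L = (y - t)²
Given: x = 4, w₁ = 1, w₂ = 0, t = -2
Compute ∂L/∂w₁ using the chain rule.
∂L/∂w₁ = 0

Forward pass:
z = w₁x = 1×4 = 4
h = ReLU(4) = 4
y = w₂h = 0×4 = 0

Backward pass:
∂L/∂y = 2(y - t) = 2(0 - -2) = 4
∂y/∂h = w₂ = 0
∂h/∂z = 1 (ReLU derivative)
∂z/∂w₁ = x = 4

∂L/∂w₁ = 4 × 0 × 1 × 4 = 0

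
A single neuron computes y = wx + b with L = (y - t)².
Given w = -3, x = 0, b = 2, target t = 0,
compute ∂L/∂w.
∂L/∂w = 0

y = wx + b = (-3)(0) + 2 = 2
∂L/∂y = 2(y - t) = 2(2 - 0) = 4
∂y/∂w = x = 0
∂L/∂w = ∂L/∂y · ∂y/∂w = 4 × 0 = 0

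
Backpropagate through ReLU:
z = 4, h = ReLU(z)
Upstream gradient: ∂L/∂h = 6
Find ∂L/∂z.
∂L/∂z = 6

h = ReLU(4) = 4
Since z > 0: ∂h/∂z = 1
∂L/∂z = ∂L/∂h · ∂h/∂z = 6 × 1 = 6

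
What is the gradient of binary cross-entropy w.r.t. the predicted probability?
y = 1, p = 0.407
∂L/∂p = -2.457

∂L/∂p = -y/p + (1-y)/(1-p) = -1/0.407 + 0 = -2.457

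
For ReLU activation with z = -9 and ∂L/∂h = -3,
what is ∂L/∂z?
∂L/∂z = 0

h = ReLU(-9) = 0
Since z < 0: ∂h/∂z = 0
∂L/∂z = ∂L/∂h · ∂h/∂z = -3 × 0 = 0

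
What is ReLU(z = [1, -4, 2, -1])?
h = [1, 0, 2, 0]

ReLU applied element-wise: max(0,1)=1, max(0,-4)=0, max(0,2)=2, max(0,-1)=0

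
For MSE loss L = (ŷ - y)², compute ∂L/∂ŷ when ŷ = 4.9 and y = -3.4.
∂L/∂ŷ = 16.6

∂L/∂ŷ = 2(ŷ - y) = 2(4.9 - -3.4) = 2(8.3) = 16.6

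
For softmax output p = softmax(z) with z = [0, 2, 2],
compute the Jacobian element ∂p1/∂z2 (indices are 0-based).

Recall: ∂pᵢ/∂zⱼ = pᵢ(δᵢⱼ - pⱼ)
∂p1/∂z2 = -0.2193

p = softmax(z) = [0.06338, 0.4683, 0.4683]
p1 = 0.4683, p2 = 0.4683

∂p1/∂z2 = -p1 × p2 = -0.4683 × 0.4683 = -0.2193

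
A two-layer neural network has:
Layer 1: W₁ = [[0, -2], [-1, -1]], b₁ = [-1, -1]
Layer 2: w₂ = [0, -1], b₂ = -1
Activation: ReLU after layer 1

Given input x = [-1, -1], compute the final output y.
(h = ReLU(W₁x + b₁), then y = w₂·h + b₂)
y = -2

Layer 1 pre-activation: z₁ = [1, 1]
After ReLU: h = [1, 1]
Layer 2 output: y = 0×1 + -1×1 + -1 = -2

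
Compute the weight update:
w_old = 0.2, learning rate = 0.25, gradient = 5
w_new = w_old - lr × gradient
w_new = -1.05

w_new = w - η·∂L/∂w = 0.2 - 0.25×(5) = 0.2 - (1.25) = -1.05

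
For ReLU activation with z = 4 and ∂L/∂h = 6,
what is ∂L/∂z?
∂L/∂z = 6

h = ReLU(4) = 4
Since z > 0: ∂h/∂z = 1
∂L/∂z = ∂L/∂h · ∂h/∂z = 6 × 1 = 6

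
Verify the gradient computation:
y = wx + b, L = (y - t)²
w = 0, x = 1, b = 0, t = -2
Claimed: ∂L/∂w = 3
Incorrect

y = (0)(1) + 0 = 0
∂L/∂y = 2(y - t) = 2(0 - -2) = 4
∂y/∂w = x = 1
∂L/∂w = 4 × 1 = 4

Claimed value: 3
Incorrect: The correct gradient is 4.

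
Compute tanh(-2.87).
-0.9936

tanh(-2.87) = (e^(-2.87) - e^(2.87))/(e^(-2.87) + e^(2.87)) = -0.9936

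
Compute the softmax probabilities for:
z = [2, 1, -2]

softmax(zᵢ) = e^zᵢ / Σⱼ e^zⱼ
p = [0.7214, 0.2654, 0.0132]

exp(z) = [7.389, 2.718, 0.1353]
Sum = 10.24
p = [0.7214, 0.2654, 0.0132]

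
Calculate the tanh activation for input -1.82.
-0.9488

tanh(-1.82) = (e^(-1.82) - e^(1.82))/(e^(-1.82) + e^(1.82)) = -0.9488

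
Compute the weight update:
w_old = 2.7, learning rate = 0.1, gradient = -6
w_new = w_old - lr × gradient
w_new = 3.3

w_new = w - η·∂L/∂w = 2.7 - 0.1×(-6) = 2.7 - (-0.6) = 3.3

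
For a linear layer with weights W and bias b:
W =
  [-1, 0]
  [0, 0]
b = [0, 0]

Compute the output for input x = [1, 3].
y = [-1, 0]

Wx = [-1×1 + 0×3, 0×1 + 0×3]
   = [-1, 0]
y = Wx + b = [-1 + 0, 0 + 0] = [-1, 0]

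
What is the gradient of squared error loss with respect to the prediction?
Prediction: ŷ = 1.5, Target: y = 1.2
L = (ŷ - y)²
∂L/∂ŷ = 0.6

∂L/∂ŷ = 2(ŷ - y) = 2(1.5 - 1.2) = 2(0.3) = 0.6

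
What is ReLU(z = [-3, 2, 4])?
h = [0, 2, 4]

ReLU applied element-wise: max(0,-3)=0, max(0,2)=2, max(0,4)=4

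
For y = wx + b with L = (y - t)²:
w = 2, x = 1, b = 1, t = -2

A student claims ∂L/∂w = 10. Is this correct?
Correct

y = (2)(1) + 1 = 3
∂L/∂y = 2(y - t) = 2(3 - -2) = 10
∂y/∂w = x = 1
∂L/∂w = 10 × 1 = 10

Claimed value: 10
Correct: The correct gradient is 10.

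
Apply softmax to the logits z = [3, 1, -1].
p = [0.8668, 0.1173, 0.0159]

exp(z) = [20.09, 2.718, 0.3679]
Sum = 23.17
p = [0.8668, 0.1173, 0.0159]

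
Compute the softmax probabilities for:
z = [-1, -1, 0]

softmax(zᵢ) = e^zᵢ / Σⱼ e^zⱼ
p = [0.2119, 0.2119, 0.5761]

exp(z) = [0.3679, 0.3679, 1]
Sum = 1.736
p = [0.2119, 0.2119, 0.5761]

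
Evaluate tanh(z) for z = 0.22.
0.2165

tanh(0.22) = (e^(0.22) - e^(-0.22))/(e^(0.22) + e^(-0.22)) = 0.2165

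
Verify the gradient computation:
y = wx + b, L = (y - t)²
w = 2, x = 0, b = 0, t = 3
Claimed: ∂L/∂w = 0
Correct

y = (2)(0) + 0 = 0
∂L/∂y = 2(y - t) = 2(0 - 3) = -6
∂y/∂w = x = 0
∂L/∂w = -6 × 0 = 0

Claimed value: 0
Correct: The correct gradient is 0.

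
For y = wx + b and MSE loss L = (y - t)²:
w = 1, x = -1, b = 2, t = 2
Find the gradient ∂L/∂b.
∂L/∂b = -2

y = wx + b = (1)(-1) + 2 = 1
∂L/∂y = 2(y - t) = 2(1 - 2) = -2
∂y/∂b = 1
∂L/∂b = ∂L/∂y · ∂y/∂b = -2 × 1 = -2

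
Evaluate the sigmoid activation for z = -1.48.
0.1854

sigmoid(-1.48) = 1/(1 + e^(1.48)) = 1/(1 + 4.393) = 0.1854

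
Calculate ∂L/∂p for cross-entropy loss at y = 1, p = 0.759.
∂L/∂p = -1.318

∂L/∂p = -y/p + (1-y)/(1-p) = -1/0.759 + 0 = -1.318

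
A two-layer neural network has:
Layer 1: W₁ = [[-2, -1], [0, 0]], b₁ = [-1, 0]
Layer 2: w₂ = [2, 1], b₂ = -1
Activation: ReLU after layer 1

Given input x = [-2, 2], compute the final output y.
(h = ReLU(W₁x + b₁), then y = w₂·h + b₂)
y = 1

Layer 1 pre-activation: z₁ = [1, 0]
After ReLU: h = [1, 0]
Layer 2 output: y = 2×1 + 1×0 + -1 = 1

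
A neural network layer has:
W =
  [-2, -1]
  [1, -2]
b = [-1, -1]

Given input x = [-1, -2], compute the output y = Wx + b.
y = [3, 2]

Wx = [-2×-1 + -1×-2, 1×-1 + -2×-2]
   = [4, 3]
y = Wx + b = [4 + -1, 3 + -1] = [3, 2]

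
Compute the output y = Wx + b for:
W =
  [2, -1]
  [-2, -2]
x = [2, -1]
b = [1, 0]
y = [6, -2]

Wx = [2×2 + -1×-1, -2×2 + -2×-1]
   = [5, -2]
y = Wx + b = [5 + 1, -2 + 0] = [6, -2]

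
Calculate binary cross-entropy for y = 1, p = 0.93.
L = 0.07257

L = -1·log(0.93) - 0·log(0.07) = -log(0.93) = 0.07257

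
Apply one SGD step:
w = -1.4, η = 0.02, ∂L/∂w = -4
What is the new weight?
w_new = -1.32

w_new = w - η·∂L/∂w = -1.4 - 0.02×(-4) = -1.4 - (-0.08) = -1.32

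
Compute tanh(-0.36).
-0.3452

tanh(-0.36) = (e^(-0.36) - e^(0.36))/(e^(-0.36) + e^(0.36)) = -0.3452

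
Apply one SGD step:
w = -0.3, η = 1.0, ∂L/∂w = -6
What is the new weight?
w_new = 5.7

w_new = w - η·∂L/∂w = -0.3 - 1.0×(-6) = -0.3 - (-6) = 5.7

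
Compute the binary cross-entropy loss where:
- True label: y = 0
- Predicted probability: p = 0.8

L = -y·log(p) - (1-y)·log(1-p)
L = 1.609

L = -0·log(0.8) - 1·log(0.2) = -log(0.2) = 1.609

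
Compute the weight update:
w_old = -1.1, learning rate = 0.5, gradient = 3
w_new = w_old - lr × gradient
w_new = -2.6

w_new = w - η·∂L/∂w = -1.1 - 0.5×(3) = -1.1 - (1.5) = -2.6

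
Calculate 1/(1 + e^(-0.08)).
0.52

sigmoid(0.08) = 1/(1 + e^(-0.08)) = 1/(1 + 0.9231) = 0.52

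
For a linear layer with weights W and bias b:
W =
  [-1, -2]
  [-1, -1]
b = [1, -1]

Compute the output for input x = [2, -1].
y = [1, -2]

Wx = [-1×2 + -2×-1, -1×2 + -1×-1]
   = [0, -1]
y = Wx + b = [0 + 1, -1 + -1] = [1, -2]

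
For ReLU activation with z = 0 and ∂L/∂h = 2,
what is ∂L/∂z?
∂L/∂z = 0

h = ReLU(0) = 0
At z = 0: ∂h/∂z = 0 (by convention)
∂L/∂z = ∂L/∂h · ∂h/∂z = 2 × 0 = 0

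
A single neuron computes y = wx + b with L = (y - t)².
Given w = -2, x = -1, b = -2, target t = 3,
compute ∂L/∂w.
∂L/∂w = 6

y = wx + b = (-2)(-1) + -2 = 0
∂L/∂y = 2(y - t) = 2(0 - 3) = -6
∂y/∂w = x = -1
∂L/∂w = ∂L/∂y · ∂y/∂w = -6 × -1 = 6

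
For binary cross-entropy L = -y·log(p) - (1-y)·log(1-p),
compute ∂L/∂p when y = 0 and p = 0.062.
∂L/∂p = 1.066

∂L/∂p = -y/p + (1-y)/(1-p) = 0 + 1/0.938 = 1.066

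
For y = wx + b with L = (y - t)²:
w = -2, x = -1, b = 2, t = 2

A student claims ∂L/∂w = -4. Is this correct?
Correct

y = (-2)(-1) + 2 = 4
∂L/∂y = 2(y - t) = 2(4 - 2) = 4
∂y/∂w = x = -1
∂L/∂w = 4 × -1 = -4

Claimed value: -4
Correct: The correct gradient is -4.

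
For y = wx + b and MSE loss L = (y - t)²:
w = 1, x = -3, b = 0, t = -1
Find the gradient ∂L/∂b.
∂L/∂b = -4

y = wx + b = (1)(-3) + 0 = -3
∂L/∂y = 2(y - t) = 2(-3 - -1) = -4
∂y/∂b = 1
∂L/∂b = ∂L/∂y · ∂y/∂b = -4 × 1 = -4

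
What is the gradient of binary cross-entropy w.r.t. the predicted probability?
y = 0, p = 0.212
∂L/∂p = 1.269

∂L/∂p = -y/p + (1-y)/(1-p) = 0 + 1/0.788 = 1.269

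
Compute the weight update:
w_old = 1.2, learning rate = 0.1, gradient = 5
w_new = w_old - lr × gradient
w_new = 0.7

w_new = w - η·∂L/∂w = 1.2 - 0.1×(5) = 1.2 - (0.5) = 0.7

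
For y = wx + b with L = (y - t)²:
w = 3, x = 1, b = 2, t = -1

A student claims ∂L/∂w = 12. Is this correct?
Correct

y = (3)(1) + 2 = 5
∂L/∂y = 2(y - t) = 2(5 - -1) = 12
∂y/∂w = x = 1
∂L/∂w = 12 × 1 = 12

Claimed value: 12
Correct: The correct gradient is 12.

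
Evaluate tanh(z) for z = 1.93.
0.9587

tanh(1.93) = (e^(1.93) - e^(-1.93))/(e^(1.93) + e^(-1.93)) = 0.9587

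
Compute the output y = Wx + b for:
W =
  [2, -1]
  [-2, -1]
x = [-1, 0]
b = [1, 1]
y = [-1, 3]

Wx = [2×-1 + -1×0, -2×-1 + -1×0]
   = [-2, 2]
y = Wx + b = [-2 + 1, 2 + 1] = [-1, 3]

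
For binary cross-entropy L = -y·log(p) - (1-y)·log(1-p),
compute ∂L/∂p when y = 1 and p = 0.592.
∂L/∂p = -1.689

∂L/∂p = -y/p + (1-y)/(1-p) = -1/0.592 + 0 = -1.689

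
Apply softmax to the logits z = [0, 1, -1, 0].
p = [0.1966, 0.5344, 0.0723, 0.1966]

exp(z) = [1, 2.718, 0.3679, 1]
Sum = 5.086
p = [0.1966, 0.5344, 0.0723, 0.1966]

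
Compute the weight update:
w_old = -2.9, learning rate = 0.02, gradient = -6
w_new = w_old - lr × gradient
w_new = -2.78

w_new = w - η·∂L/∂w = -2.9 - 0.02×(-6) = -2.9 - (-0.12) = -2.78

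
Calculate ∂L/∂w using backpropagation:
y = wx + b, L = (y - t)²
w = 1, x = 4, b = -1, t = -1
∂L/∂w = 32

y = wx + b = (1)(4) + -1 = 3
∂L/∂y = 2(y - t) = 2(3 - -1) = 8
∂y/∂w = x = 4
∂L/∂w = ∂L/∂y · ∂y/∂w = 8 × 4 = 32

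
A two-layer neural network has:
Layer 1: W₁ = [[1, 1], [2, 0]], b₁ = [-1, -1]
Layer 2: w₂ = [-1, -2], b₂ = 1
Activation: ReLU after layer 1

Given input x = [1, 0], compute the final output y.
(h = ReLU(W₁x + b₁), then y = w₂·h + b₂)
y = -1

Layer 1 pre-activation: z₁ = [0, 1]
After ReLU: h = [0, 1]
Layer 2 output: y = -1×0 + -2×1 + 1 = -1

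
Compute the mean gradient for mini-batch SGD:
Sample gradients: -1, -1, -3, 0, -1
Average gradient = -1.2

Average = (1/5)(-1 + -1 + -3 + 0 + -1) = -6/5 = -1.2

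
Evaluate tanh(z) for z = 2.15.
0.9732

tanh(2.15) = (e^(2.15) - e^(-2.15))/(e^(2.15) + e^(-2.15)) = 0.9732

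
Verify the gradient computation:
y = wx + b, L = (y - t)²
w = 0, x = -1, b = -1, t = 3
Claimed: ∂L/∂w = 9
Incorrect

y = (0)(-1) + -1 = -1
∂L/∂y = 2(y - t) = 2(-1 - 3) = -8
∂y/∂w = x = -1
∂L/∂w = -8 × -1 = 8

Claimed value: 9
Incorrect: The correct gradient is 8.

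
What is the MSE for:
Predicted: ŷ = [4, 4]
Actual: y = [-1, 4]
MSE = 12.5

MSE = (1/2)((4--1)² + (4-4)²) = (1/2)(25 + 0) = 12.5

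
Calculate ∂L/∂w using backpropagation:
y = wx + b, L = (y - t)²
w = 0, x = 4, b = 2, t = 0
∂L/∂w = 16

y = wx + b = (0)(4) + 2 = 2
∂L/∂y = 2(y - t) = 2(2 - 0) = 4
∂y/∂w = x = 4
∂L/∂w = ∂L/∂y · ∂y/∂w = 4 × 4 = 16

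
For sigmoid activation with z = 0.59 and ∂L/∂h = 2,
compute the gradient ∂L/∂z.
∂L/∂z = 0.4589

σ(0.59) = 0.6434
σ'(0.59) = σ(0.59)(1 - σ(0.59)) = 0.6434 × 0.3566 = 0.2294
∂L/∂z = ∂L/∂h · σ'(z) = 2 × 0.2294 = 0.4589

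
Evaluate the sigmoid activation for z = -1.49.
0.1839

sigmoid(-1.49) = 1/(1 + e^(1.49)) = 1/(1 + 4.437) = 0.1839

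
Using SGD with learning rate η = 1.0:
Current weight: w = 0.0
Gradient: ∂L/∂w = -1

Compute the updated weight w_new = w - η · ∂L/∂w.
w_new = 1

w_new = w - η·∂L/∂w = 0.0 - 1.0×(-1) = 0.0 - (-1) = 1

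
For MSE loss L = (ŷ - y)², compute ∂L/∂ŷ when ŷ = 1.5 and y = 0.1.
∂L/∂ŷ = 2.8

∂L/∂ŷ = 2(ŷ - y) = 2(1.5 - 0.1) = 2(1.4) = 2.8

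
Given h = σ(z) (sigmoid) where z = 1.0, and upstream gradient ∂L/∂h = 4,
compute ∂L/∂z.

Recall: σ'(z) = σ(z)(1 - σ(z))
∂L/∂z = 0.7864

σ(1.0) = 0.7311
σ'(1.0) = σ(1.0)(1 - σ(1.0)) = 0.7311 × 0.2689 = 0.1966
∂L/∂z = ∂L/∂h · σ'(z) = 4 × 0.1966 = 0.7864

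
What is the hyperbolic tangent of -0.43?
-0.4053

tanh(-0.43) = (e^(-0.43) - e^(0.43))/(e^(-0.43) + e^(0.43)) = -0.4053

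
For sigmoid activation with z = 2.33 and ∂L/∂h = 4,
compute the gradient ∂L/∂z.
∂L/∂z = 0.3232

σ(2.33) = 0.9113
σ'(2.33) = σ(2.33)(1 - σ(2.33)) = 0.9113 × 0.08867 = 0.08081
∂L/∂z = ∂L/∂h · σ'(z) = 4 × 0.08081 = 0.3232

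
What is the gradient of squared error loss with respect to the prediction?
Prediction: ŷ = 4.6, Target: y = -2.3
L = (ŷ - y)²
∂L/∂ŷ = 13.8

∂L/∂ŷ = 2(ŷ - y) = 2(4.6 - -2.3) = 2(6.9) = 13.8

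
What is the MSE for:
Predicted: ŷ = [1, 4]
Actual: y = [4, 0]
MSE = 12.5

MSE = (1/2)((1-4)² + (4-0)²) = (1/2)(9 + 16) = 12.5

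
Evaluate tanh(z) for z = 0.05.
0.04996

tanh(0.05) = (e^(0.05) - e^(-0.05))/(e^(0.05) + e^(-0.05)) = 0.04996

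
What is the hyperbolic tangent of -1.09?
-0.7969

tanh(-1.09) = (e^(-1.09) - e^(1.09))/(e^(-1.09) + e^(1.09)) = -0.7969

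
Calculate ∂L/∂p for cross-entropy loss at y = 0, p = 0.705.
∂L/∂p = 3.39

∂L/∂p = -y/p + (1-y)/(1-p) = 0 + 1/0.295 = 3.39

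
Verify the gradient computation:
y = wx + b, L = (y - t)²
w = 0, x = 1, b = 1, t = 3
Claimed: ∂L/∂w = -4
Correct

y = (0)(1) + 1 = 1
∂L/∂y = 2(y - t) = 2(1 - 3) = -4
∂y/∂w = x = 1
∂L/∂w = -4 × 1 = -4

Claimed value: -4
Correct: The correct gradient is -4.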